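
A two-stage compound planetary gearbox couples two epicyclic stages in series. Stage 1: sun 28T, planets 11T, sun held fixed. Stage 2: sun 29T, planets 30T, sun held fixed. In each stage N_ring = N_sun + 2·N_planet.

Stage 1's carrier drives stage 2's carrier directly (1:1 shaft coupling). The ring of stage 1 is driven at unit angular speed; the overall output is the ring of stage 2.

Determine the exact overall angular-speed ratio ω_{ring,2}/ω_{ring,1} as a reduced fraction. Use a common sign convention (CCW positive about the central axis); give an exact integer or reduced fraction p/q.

Stage 1: N_ring = 28 + 2·11 = 50
Stage 1: 28(ω_s−ω_c) = −50(ω_r−ω_c),  ω_s=0, ω_r=1
Stage 1: 28(0−ω_c) = −50(1−ω_c)  ⇒  78ω_c = 50  ⇒  ω_c = 25/39
  ⇒ ω_c¹/ω_r¹ = 25/39
Stage 2: N_ring = 29 + 2·30 = 89
Stage 2: 29(ω_s−ω_c) = −89(ω_r−ω_c),  ω_s=0, ω_c=1
Stage 2: ω_r = 1 − (29/89)(0−1) = 118/89
  ⇒ ω_r²/ω_c² = 118/89
Coupling ω_c² = ω_c¹ ⇒ overall = 25/39 × 118/89 = 2950/3471

2950/3471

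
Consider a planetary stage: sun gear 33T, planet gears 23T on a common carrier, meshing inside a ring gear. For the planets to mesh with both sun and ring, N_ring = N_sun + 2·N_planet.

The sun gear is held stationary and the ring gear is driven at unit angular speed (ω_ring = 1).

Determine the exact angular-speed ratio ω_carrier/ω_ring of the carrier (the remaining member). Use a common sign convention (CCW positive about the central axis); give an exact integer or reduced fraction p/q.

N_ring = 33 + 2·23 = 79
33(ω_s−ω_c) = −79(ω_r−ω_c),  ω_s=0, ω_r=1
33(0−ω_c) = −79(1−ω_c)  ⇒  112ω_c = 79  ⇒  ω_c = 79/112
ω_c/ω_r = 79/112

79/112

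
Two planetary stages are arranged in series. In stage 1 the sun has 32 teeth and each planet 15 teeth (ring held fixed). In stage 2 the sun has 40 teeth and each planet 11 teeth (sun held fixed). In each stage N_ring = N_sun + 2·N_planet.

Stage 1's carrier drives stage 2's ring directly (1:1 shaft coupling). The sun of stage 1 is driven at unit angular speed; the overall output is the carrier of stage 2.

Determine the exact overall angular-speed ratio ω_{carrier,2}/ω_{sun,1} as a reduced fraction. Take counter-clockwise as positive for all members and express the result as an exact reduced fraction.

Stage 1: N_ring = 32 + 2·15 = 62
Stage 1: 32(ω_s−ω_c) = −62(ω_r−ω_c),  ω_r=0, ω_s=1
Stage 1: 32(1−ω_c) = −62(0−ω_c)  ⇒  94ω_c = 32  ⇒  ω_c = 16/47
  ⇒ ω_c¹/ω_s¹ = 16/47
Stage 2: N_ring = 40 + 2·11 = 62
Stage 2: 40(ω_s−ω_c) = −62(ω_r−ω_c),  ω_s=0, ω_r=1
Stage 2: 40(0−ω_c) = −62(1−ω_c)  ⇒  102ω_c = 62  ⇒  ω_c = 31/51
  ⇒ ω_c²/ω_r² = 31/51
Coupling ω_r² = ω_c¹ ⇒ overall = 16/47 × 31/51 = 496/2397

496/2397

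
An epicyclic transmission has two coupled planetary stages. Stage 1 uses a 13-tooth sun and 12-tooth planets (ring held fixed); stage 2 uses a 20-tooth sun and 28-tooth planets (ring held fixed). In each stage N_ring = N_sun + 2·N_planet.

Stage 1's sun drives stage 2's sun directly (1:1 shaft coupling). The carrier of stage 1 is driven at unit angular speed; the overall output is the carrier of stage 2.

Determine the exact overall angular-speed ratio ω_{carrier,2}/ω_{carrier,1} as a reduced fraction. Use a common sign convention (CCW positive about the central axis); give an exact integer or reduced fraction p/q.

Stage 1: N_ring = 13 + 2·12 = 37
Stage 1: 13(ω_s−ω_c) = −37(ω_r−ω_c),  ω_r=0, ω_c=1
Stage 1: ω_s = 1 − (37/13)(0−1) = 50/13
  ⇒ ω_s¹/ω_c¹ = 50/13
Stage 2: N_ring = 20 + 2·28 = 76
Stage 2: 20(ω_s−ω_c) = −76(ω_r−ω_c),  ω_r=0, ω_s=1
Stage 2: 20(1−ω_c) = −76(0−ω_c)  ⇒  96ω_c = 20  ⇒  ω_c = 5/24
  ⇒ ω_c²/ω_s² = 5/24
Coupling ω_s² = ω_s¹ ⇒ overall = 50/13 × 5/24 = 125/156

125/156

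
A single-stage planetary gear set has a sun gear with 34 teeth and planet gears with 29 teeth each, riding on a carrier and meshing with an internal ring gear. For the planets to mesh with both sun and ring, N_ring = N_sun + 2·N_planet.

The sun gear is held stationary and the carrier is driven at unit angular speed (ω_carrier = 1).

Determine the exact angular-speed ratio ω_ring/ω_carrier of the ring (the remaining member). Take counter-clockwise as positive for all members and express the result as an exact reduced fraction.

N_ring = 34 + 2·29 = 92
34(ω_s−ω_c) = −92(ω_r−ω_c),  ω_s=0, ω_c=1
ω_r = 1 − (34/92)(0−1) = 63/46
ω_r/ω_c = 63/46

63/46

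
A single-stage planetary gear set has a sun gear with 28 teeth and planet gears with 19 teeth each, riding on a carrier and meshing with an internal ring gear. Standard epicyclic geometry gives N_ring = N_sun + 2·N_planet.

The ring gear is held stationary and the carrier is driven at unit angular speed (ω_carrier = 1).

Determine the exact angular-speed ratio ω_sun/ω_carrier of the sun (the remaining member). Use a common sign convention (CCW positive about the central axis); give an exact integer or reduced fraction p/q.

N_ring = 28 + 2·19 = 66
28(ω_s−ω_c) = −66(ω_r−ω_c),  ω_r=0, ω_c=1
ω_s = 1 − (66/28)(0−1) = 47/14
ω_s/ω_c = 47/14

47/14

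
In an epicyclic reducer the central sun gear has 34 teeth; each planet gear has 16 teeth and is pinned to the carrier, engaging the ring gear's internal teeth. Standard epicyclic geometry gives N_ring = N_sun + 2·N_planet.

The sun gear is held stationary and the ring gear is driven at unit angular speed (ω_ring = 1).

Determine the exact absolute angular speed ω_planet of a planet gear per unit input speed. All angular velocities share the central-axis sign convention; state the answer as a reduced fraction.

33/16

N_ring = 34 + 2·16 = 66
34(ω_s−ω_c) = −66(ω_r−ω_c),  ω_s=0, ω_r=1
34(0−ω_c) = −66(1−ω_c)  ⇒  100ω_c = 66  ⇒  ω_c = 33/50
sun–planet: 34·(0−33/50) = −16·(ω_p−ω_c)  ⇒  ω_p−ω_c = −(34/16)·(-33/50) = 561/400
ω_p = 33/50 + 561/400 = 33/16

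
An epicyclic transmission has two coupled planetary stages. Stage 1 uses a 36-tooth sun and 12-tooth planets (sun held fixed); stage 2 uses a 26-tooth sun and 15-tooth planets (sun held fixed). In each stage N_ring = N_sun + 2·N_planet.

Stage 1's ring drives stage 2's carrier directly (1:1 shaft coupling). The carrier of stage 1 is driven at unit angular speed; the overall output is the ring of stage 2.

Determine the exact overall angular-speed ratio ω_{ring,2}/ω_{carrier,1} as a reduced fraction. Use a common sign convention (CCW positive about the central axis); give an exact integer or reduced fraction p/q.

Stage 1: N_ring = 36 + 2·12 = 60
Stage 1: 36(ω_s−ω_c) = −60(ω_r−ω_c),  ω_s=0, ω_c=1
Stage 1: ω_r = 1 − (36/60)(0−1) = 8/5
  ⇒ ω_r¹/ω_c¹ = 8/5
Stage 2: N_ring = 26 + 2·15 = 56
Stage 2: 26(ω_s−ω_c) = −56(ω_r−ω_c),  ω_s=0, ω_c=1
Stage 2: ω_r = 1 − (26/56)(0−1) = 41/28
  ⇒ ω_r²/ω_c² = 41/28
Coupling ω_c² = ω_r¹ ⇒ overall = 8/5 × 41/28 = 82/35

82/35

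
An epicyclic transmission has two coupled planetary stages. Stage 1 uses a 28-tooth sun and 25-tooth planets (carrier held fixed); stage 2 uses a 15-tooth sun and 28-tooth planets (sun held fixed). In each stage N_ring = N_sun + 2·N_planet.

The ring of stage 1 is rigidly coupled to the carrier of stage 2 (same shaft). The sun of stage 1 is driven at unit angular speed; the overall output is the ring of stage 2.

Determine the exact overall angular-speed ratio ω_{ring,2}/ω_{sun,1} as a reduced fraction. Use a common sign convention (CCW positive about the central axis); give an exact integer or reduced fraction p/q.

Stage 1: N_ring = 28 + 2·25 = 78
Stage 1: 28(ω_s−ω_c) = −78(ω_r−ω_c),  ω_c=0, ω_s=1
Stage 1: ω_r = 0 − (28/78)(1−0) = -14/39
  ⇒ ω_r¹/ω_s¹ = -14/39
Stage 2: N_ring = 15 + 2·28 = 71
Stage 2: 15(ω_s−ω_c) = −71(ω_r−ω_c),  ω_s=0, ω_c=1
Stage 2: ω_r = 1 − (15/71)(0−1) = 86/71
  ⇒ ω_r²/ω_c² = 86/71
Coupling ω_c² = ω_r¹ ⇒ overall = -14/39 × 86/71 = -1204/2769

-1204/2769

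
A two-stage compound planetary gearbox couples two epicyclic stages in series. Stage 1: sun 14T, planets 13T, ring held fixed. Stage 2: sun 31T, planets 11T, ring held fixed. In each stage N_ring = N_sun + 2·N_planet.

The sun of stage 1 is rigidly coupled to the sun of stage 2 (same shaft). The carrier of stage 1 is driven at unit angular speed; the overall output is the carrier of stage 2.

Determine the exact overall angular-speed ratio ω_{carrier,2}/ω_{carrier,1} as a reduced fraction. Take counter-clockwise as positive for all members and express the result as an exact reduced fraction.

Stage 1: N_ring = 14 + 2·13 = 40
Stage 1: 14(ω_s−ω_c) = −40(ω_r−ω_c),  ω_r=0, ω_c=1
Stage 1: ω_s = 1 − (40/14)(0−1) = 27/7
  ⇒ ω_s¹/ω_c¹ = 27/7
Stage 2: N_ring = 31 + 2·11 = 53
Stage 2: 31(ω_s−ω_c) = −53(ω_r−ω_c),  ω_r=0, ω_s=1
Stage 2: 31(1−ω_c) = −53(0−ω_c)  ⇒  84ω_c = 31  ⇒  ω_c = 31/84
  ⇒ ω_c²/ω_s² = 31/84
Coupling ω_s² = ω_s¹ ⇒ overall = 27/7 × 31/84 = 279/196

279/196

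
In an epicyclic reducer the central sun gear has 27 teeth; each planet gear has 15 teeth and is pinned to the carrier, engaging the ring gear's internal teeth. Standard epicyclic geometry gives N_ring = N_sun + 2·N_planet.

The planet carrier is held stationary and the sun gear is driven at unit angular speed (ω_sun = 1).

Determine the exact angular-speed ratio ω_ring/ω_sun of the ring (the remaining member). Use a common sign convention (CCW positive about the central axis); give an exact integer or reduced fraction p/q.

N_ring = 27 + 2·15 = 57
27(ω_s−ω_c) = −57(ω_r−ω_c),  ω_c=0, ω_s=1
ω_r = 0 − (27/57)(1−0) = -9/19
ω_r/ω_s = -9/19

-9/19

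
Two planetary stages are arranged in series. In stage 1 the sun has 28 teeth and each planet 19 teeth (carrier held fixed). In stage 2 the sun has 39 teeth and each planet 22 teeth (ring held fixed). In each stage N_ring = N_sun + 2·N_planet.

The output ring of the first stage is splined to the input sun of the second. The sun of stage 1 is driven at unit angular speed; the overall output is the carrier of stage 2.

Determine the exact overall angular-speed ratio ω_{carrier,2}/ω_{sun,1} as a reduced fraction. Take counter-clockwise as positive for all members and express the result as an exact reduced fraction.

Stage 1: N_ring = 28 + 2·19 = 66
Stage 1: 28(ω_s−ω_c) = −66(ω_r−ω_c),  ω_c=0, ω_s=1
Stage 1: ω_r = 0 − (28/66)(1−0) = -14/33
  ⇒ ω_r¹/ω_s¹ = -14/33
Stage 2: N_ring = 39 + 2·22 = 83
Stage 2: 39(ω_s−ω_c) = −83(ω_r−ω_c),  ω_r=0, ω_s=1
Stage 2: 39(1−ω_c) = −83(0−ω_c)  ⇒  122ω_c = 39  ⇒  ω_c = 39/122
  ⇒ ω_c²/ω_s² = 39/122
Coupling ω_s² = ω_r¹ ⇒ overall = -14/33 × 39/122 = -91/671

-91/671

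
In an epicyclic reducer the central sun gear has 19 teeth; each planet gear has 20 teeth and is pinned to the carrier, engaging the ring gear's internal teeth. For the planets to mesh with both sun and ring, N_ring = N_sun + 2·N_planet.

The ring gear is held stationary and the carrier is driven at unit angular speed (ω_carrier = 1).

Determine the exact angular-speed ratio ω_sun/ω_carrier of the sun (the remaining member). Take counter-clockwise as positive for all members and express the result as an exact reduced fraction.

N_ring = 19 + 2·20 = 59
19(ω_s−ω_c) = −59(ω_r−ω_c),  ω_r=0, ω_c=1
ω_s = 1 − (59/19)(0−1) = 78/19
ω_s/ω_c = 78/19

78/19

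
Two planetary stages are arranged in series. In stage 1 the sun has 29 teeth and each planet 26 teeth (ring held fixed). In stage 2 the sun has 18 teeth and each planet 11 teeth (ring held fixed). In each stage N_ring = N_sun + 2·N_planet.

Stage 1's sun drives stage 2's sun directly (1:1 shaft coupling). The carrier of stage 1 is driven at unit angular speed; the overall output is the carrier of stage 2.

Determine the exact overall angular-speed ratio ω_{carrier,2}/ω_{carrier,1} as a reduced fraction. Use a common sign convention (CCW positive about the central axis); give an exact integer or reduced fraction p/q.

Stage 1: N_ring = 29 + 2·26 = 81
Stage 1: 29(ω_s−ω_c) = −81(ω_r−ω_c),  ω_r=0, ω_c=1
Stage 1: ω_s = 1 − (81/29)(0−1) = 110/29
  ⇒ ω_s¹/ω_c¹ = 110/29
Stage 2: N_ring = 18 + 2·11 = 40
Stage 2: 18(ω_s−ω_c) = −40(ω_r−ω_c),  ω_r=0, ω_s=1
Stage 2: 18(1−ω_c) = −40(0−ω_c)  ⇒  58ω_c = 18  ⇒  ω_c = 9/29
  ⇒ ω_c²/ω_s² = 9/29
Coupling ω_s² = ω_s¹ ⇒ overall = 110/29 × 9/29 = 990/841

990/841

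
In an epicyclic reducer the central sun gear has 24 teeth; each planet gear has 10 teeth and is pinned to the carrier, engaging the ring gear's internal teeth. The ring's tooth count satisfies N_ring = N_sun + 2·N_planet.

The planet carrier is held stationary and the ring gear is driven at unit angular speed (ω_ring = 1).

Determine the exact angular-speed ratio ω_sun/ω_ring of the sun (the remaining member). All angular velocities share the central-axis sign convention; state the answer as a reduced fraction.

N_ring = 24 + 2·10 = 44
24(ω_s−ω_c) = −44(ω_r−ω_c),  ω_c=0, ω_r=1
ω_s = 0 − (44/24)(1−0) = -11/6
ω_s/ω_r = -11/6

-11/6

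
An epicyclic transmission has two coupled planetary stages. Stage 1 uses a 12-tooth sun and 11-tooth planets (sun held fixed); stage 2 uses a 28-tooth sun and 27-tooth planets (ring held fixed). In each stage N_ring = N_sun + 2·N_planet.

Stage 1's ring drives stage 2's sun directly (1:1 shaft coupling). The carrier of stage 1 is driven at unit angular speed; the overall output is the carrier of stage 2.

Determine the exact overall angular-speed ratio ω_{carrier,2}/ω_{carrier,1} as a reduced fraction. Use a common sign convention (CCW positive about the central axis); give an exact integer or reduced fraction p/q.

322/935

Stage 1: N_ring = 12 + 2·11 = 34
Stage 1: 12(ω_s−ω_c) = −34(ω_r−ω_c),  ω_s=0, ω_c=1
Stage 1: ω_r = 1 − (12/34)(0−1) = 23/17
  ⇒ ω_r¹/ω_c¹ = 23/17
Stage 2: N_ring = 28 + 2·27 = 82
Stage 2: 28(ω_s−ω_c) = −82(ω_r−ω_c),  ω_r=0, ω_s=1
Stage 2: 28(1−ω_c) = −82(0−ω_c)  ⇒  110ω_c = 28  ⇒  ω_c = 14/55
  ⇒ ω_c²/ω_s² = 14/55
Coupling ω_s² = ω_r¹ ⇒ overall = 23/17 × 14/55 = 322/935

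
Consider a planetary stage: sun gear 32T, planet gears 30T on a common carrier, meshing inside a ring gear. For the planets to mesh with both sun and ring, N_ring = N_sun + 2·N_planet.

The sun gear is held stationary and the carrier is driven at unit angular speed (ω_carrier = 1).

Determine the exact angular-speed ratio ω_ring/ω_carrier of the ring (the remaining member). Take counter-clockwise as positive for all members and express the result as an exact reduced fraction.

31/23

N_ring = 32 + 2·30 = 92
32(ω_s−ω_c) = −92(ω_r−ω_c),  ω_s=0, ω_c=1
ω_r = 1 − (32/92)(0−1) = 31/23
ω_r/ω_c = 31/23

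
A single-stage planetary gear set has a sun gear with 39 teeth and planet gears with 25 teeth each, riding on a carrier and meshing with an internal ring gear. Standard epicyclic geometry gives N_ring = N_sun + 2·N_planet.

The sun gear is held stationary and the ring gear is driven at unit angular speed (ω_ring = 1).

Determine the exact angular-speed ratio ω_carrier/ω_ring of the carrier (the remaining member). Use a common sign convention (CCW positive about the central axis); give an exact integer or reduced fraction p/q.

89/128

N_ring = 39 + 2·25 = 89
39(ω_s−ω_c) = −89(ω_r−ω_c),  ω_s=0, ω_r=1
39(0−ω_c) = −89(1−ω_c)  ⇒  128ω_c = 89  ⇒  ω_c = 89/128
ω_c/ω_r = 89/128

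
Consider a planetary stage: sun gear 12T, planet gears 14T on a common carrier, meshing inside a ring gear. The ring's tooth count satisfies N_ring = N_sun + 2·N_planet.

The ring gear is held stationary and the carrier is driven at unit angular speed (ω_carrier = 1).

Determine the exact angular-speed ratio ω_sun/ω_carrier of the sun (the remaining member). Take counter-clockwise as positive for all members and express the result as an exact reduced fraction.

13/3

N_ring = 12 + 2·14 = 40
12(ω_s−ω_c) = −40(ω_r−ω_c),  ω_r=0, ω_c=1
ω_s = 1 − (40/12)(0−1) = 13/3
ω_s/ω_c = 13/3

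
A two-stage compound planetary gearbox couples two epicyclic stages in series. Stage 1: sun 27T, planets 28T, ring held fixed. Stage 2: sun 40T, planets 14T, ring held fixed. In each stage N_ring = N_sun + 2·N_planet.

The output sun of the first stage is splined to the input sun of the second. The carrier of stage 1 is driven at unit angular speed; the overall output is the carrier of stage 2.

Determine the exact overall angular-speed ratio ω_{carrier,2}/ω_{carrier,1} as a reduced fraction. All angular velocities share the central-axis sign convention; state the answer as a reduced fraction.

Stage 1: N_ring = 27 + 2·28 = 83
Stage 1: 27(ω_s−ω_c) = −83(ω_r−ω_c),  ω_r=0, ω_c=1
Stage 1: ω_s = 1 − (83/27)(0−1) = 110/27
  ⇒ ω_s¹/ω_c¹ = 110/27
Stage 2: N_ring = 40 + 2·14 = 68
Stage 2: 40(ω_s−ω_c) = −68(ω_r−ω_c),  ω_r=0, ω_s=1
Stage 2: 40(1−ω_c) = −68(0−ω_c)  ⇒  108ω_c = 40  ⇒  ω_c = 10/27
  ⇒ ω_c²/ω_s² = 10/27
Coupling ω_s² = ω_s¹ ⇒ overall = 110/27 × 10/27 = 1100/729

1100/729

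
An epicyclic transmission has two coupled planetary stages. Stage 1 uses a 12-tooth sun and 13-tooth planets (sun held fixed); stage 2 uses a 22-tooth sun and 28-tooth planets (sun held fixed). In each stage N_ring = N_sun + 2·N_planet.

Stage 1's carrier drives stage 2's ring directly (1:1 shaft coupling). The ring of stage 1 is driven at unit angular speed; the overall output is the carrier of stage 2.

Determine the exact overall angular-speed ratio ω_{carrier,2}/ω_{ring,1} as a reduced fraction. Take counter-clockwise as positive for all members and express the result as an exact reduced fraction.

Stage 1: N_ring = 12 + 2·13 = 38
Stage 1: 12(ω_s−ω_c) = −38(ω_r−ω_c),  ω_s=0, ω_r=1
Stage 1: 12(0−ω_c) = −38(1−ω_c)  ⇒  50ω_c = 38  ⇒  ω_c = 19/25
  ⇒ ω_c¹/ω_r¹ = 19/25
Stage 2: N_ring = 22 + 2·28 = 78
Stage 2: 22(ω_s−ω_c) = −78(ω_r−ω_c),  ω_s=0, ω_r=1
Stage 2: 22(0−ω_c) = −78(1−ω_c)  ⇒  100ω_c = 78  ⇒  ω_c = 39/50
  ⇒ ω_c²/ω_r² = 39/50
Coupling ω_r² = ω_c¹ ⇒ overall = 19/25 × 39/50 = 741/1250

741/1250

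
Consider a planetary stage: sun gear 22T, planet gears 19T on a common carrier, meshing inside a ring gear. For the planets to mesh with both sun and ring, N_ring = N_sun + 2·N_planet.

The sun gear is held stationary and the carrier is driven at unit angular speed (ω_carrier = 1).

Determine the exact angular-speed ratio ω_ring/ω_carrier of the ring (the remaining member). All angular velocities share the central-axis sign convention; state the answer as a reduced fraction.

N_ring = 22 + 2·19 = 60
22(ω_s−ω_c) = −60(ω_r−ω_c),  ω_s=0, ω_c=1
ω_r = 1 − (22/60)(0−1) = 41/30
ω_r/ω_c = 41/30

41/30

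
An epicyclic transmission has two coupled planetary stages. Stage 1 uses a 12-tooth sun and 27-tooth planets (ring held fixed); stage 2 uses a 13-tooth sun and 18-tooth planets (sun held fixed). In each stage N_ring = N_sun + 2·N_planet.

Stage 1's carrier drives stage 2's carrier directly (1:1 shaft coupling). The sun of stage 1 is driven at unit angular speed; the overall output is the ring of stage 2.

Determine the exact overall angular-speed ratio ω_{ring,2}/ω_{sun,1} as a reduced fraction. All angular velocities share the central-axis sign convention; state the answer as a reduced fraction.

Stage 1: N_ring = 12 + 2·27 = 66
Stage 1: 12(ω_s−ω_c) = −66(ω_r−ω_c),  ω_r=0, ω_s=1
Stage 1: 12(1−ω_c) = −66(0−ω_c)  ⇒  78ω_c = 12  ⇒  ω_c = 2/13
  ⇒ ω_c¹/ω_s¹ = 2/13
Stage 2: N_ring = 13 + 2·18 = 49
Stage 2: 13(ω_s−ω_c) = −49(ω_r−ω_c),  ω_s=0, ω_c=1
Stage 2: ω_r = 1 − (13/49)(0−1) = 62/49
  ⇒ ω_r²/ω_c² = 62/49
Coupling ω_c² = ω_c¹ ⇒ overall = 2/13 × 62/49 = 124/637

124/637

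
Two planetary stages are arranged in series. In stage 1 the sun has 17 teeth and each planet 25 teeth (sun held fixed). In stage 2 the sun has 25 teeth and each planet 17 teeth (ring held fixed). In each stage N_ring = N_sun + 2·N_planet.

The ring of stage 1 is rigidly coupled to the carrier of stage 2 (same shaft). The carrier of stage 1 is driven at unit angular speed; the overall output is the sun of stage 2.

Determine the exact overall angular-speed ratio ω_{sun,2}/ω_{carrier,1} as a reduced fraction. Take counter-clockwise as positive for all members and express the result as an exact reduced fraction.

Stage 1: N_ring = 17 + 2·25 = 67
Stage 1: 17(ω_s−ω_c) = −67(ω_r−ω_c),  ω_s=0, ω_c=1
Stage 1: ω_r = 1 − (17/67)(0−1) = 84/67
  ⇒ ω_r¹/ω_c¹ = 84/67
Stage 2: N_ring = 25 + 2·17 = 59
Stage 2: 25(ω_s−ω_c) = −59(ω_r−ω_c),  ω_r=0, ω_c=1
Stage 2: ω_s = 1 − (59/25)(0−1) = 84/25
  ⇒ ω_s²/ω_c² = 84/25
Coupling ω_c² = ω_r¹ ⇒ overall = 84/67 × 84/25 = 7056/1675

7056/1675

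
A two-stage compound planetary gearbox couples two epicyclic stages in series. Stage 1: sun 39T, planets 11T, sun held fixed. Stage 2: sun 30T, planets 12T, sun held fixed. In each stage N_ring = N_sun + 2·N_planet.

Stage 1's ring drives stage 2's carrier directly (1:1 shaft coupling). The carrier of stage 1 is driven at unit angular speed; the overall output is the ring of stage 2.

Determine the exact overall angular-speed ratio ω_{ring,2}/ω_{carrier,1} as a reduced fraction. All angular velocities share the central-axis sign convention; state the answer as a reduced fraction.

1400/549

Stage 1: N_ring = 39 + 2·11 = 61
Stage 1: 39(ω_s−ω_c) = −61(ω_r−ω_c),  ω_s=0, ω_c=1
Stage 1: ω_r = 1 − (39/61)(0−1) = 100/61
  ⇒ ω_r¹/ω_c¹ = 100/61
Stage 2: N_ring = 30 + 2·12 = 54
Stage 2: 30(ω_s−ω_c) = −54(ω_r−ω_c),  ω_s=0, ω_c=1
Stage 2: ω_r = 1 − (30/54)(0−1) = 14/9
  ⇒ ω_r²/ω_c² = 14/9
Coupling ω_c² = ω_r¹ ⇒ overall = 100/61 × 14/9 = 1400/549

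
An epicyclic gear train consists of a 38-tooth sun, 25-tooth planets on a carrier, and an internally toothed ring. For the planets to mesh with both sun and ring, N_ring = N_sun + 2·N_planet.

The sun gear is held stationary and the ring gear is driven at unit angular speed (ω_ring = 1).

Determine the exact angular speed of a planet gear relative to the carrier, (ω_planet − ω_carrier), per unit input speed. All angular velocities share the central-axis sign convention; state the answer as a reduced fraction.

1672/1575

N_ring = 38 + 2·25 = 88
38(ω_s−ω_c) = −88(ω_r−ω_c),  ω_s=0, ω_r=1
38(0−ω_c) = −88(1−ω_c)  ⇒  126ω_c = 88  ⇒  ω_c = 44/63
sun–planet: 38·(0−44/63) = −25·(ω_p−ω_c)  ⇒  ω_p−ω_c = −(38/25)·(-44/63) = 1672/1575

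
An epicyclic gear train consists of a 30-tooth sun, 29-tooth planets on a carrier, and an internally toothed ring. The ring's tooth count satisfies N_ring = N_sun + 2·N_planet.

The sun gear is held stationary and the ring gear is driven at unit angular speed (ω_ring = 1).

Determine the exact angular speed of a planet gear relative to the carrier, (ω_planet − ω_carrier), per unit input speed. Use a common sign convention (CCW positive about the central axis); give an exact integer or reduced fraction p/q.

N_ring = 30 + 2·29 = 88
30(ω_s−ω_c) = −88(ω_r−ω_c),  ω_s=0, ω_r=1
30(0−ω_c) = −88(1−ω_c)  ⇒  118ω_c = 88  ⇒  ω_c = 44/59
sun–planet: 30·(0−44/59) = −29·(ω_p−ω_c)  ⇒  ω_p−ω_c = −(30/29)·(-44/59) = 1320/1711

1320/1711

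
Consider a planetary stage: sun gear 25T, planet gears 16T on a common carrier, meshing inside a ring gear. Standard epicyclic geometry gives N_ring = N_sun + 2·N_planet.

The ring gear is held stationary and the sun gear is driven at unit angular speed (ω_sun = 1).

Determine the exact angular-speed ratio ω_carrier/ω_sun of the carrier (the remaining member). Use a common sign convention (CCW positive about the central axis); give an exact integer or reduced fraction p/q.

25/82

N_ring = 25 + 2·16 = 57
25(ω_s−ω_c) = −57(ω_r−ω_c),  ω_r=0, ω_s=1
25(1−ω_c) = −57(0−ω_c)  ⇒  82ω_c = 25  ⇒  ω_c = 25/82
ω_c/ω_s = 25/82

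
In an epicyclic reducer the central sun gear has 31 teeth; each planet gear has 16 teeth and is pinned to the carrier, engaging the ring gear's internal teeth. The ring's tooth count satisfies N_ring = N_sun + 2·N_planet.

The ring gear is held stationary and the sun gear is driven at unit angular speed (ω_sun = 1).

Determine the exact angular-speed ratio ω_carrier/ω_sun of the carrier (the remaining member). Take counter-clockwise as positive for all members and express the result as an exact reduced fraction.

N_ring = 31 + 2·16 = 63
31(ω_s−ω_c) = −63(ω_r−ω_c),  ω_r=0, ω_s=1
31(1−ω_c) = −63(0−ω_c)  ⇒  94ω_c = 31  ⇒  ω_c = 31/94
ω_c/ω_s = 31/94

31/94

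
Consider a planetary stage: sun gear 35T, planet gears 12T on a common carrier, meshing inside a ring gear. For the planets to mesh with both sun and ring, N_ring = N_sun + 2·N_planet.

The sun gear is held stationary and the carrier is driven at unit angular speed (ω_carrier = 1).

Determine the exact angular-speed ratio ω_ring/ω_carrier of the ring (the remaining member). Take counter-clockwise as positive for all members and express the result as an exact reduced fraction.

94/59

N_ring = 35 + 2·12 = 59
35(ω_s−ω_c) = −59(ω_r−ω_c),  ω_s=0, ω_c=1
ω_r = 1 − (35/59)(0−1) = 94/59
ω_r/ω_c = 94/59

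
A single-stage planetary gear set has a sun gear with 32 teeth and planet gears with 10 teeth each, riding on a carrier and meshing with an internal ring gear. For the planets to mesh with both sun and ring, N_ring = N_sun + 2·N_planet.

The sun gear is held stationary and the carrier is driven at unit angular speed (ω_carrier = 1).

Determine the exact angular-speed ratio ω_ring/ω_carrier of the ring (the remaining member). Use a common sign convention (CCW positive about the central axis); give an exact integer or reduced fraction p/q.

21/13

N_ring = 32 + 2·10 = 52
32(ω_s−ω_c) = −52(ω_r−ω_c),  ω_s=0, ω_c=1
ω_r = 1 − (32/52)(0−1) = 21/13
ω_r/ω_c = 21/13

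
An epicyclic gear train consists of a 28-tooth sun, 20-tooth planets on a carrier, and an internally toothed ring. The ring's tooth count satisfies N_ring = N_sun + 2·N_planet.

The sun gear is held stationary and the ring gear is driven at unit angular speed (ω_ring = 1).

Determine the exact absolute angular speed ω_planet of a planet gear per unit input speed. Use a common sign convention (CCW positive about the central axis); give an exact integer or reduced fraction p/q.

17/10

N_ring = 28 + 2·20 = 68
28(ω_s−ω_c) = −68(ω_r−ω_c),  ω_s=0, ω_r=1
28(0−ω_c) = −68(1−ω_c)  ⇒  96ω_c = 68  ⇒  ω_c = 17/24
sun–planet: 28·(0−17/24) = −20·(ω_p−ω_c)  ⇒  ω_p−ω_c = −(28/20)·(-17/24) = 119/120
ω_p = 17/24 + 119/120 = 17/10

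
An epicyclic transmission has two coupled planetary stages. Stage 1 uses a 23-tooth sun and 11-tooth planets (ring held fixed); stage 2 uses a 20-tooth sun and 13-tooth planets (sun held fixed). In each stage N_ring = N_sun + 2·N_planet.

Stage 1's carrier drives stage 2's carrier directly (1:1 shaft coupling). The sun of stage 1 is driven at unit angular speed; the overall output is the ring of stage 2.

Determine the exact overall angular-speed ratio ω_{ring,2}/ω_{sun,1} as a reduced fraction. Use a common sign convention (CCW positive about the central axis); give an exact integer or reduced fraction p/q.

33/68

Stage 1: N_ring = 23 + 2·11 = 45
Stage 1: 23(ω_s−ω_c) = −45(ω_r−ω_c),  ω_r=0, ω_s=1
Stage 1: 23(1−ω_c) = −45(0−ω_c)  ⇒  68ω_c = 23  ⇒  ω_c = 23/68
  ⇒ ω_c¹/ω_s¹ = 23/68
Stage 2: N_ring = 20 + 2·13 = 46
Stage 2: 20(ω_s−ω_c) = −46(ω_r−ω_c),  ω_s=0, ω_c=1
Stage 2: ω_r = 1 − (20/46)(0−1) = 33/23
  ⇒ ω_r²/ω_c² = 33/23
Coupling ω_c² = ω_c¹ ⇒ overall = 23/68 × 33/23 = 33/68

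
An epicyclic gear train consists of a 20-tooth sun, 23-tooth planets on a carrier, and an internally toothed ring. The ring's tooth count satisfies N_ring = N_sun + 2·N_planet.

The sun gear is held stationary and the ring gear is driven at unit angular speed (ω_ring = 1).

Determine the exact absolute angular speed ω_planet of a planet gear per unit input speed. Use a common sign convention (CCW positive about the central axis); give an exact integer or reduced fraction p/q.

N_ring = 20 + 2·23 = 66
20(ω_s−ω_c) = −66(ω_r−ω_c),  ω_s=0, ω_r=1
20(0−ω_c) = −66(1−ω_c)  ⇒  86ω_c = 66  ⇒  ω_c = 33/43
sun–planet: 20·(0−33/43) = −23·(ω_p−ω_c)  ⇒  ω_p−ω_c = −(20/23)·(-33/43) = 660/989
ω_p = 33/43 + 660/989 = 33/23

33/23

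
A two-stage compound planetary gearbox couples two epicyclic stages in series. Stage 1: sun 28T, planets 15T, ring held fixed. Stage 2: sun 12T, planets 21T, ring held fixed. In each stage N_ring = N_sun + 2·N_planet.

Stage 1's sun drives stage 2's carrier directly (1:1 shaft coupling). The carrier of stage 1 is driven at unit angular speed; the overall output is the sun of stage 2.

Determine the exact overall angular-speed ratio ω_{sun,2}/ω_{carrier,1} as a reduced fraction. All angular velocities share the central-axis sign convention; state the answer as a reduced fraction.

Stage 1: N_ring = 28 + 2·15 = 58
Stage 1: 28(ω_s−ω_c) = −58(ω_r−ω_c),  ω_r=0, ω_c=1
Stage 1: ω_s = 1 − (58/28)(0−1) = 43/14
  ⇒ ω_s¹/ω_c¹ = 43/14
Stage 2: N_ring = 12 + 2·21 = 54
Stage 2: 12(ω_s−ω_c) = −54(ω_r−ω_c),  ω_r=0, ω_c=1
Stage 2: ω_s = 1 − (54/12)(0−1) = 11/2
  ⇒ ω_s²/ω_c² = 11/2
Coupling ω_c² = ω_s¹ ⇒ overall = 43/14 × 11/2 = 473/28

473/28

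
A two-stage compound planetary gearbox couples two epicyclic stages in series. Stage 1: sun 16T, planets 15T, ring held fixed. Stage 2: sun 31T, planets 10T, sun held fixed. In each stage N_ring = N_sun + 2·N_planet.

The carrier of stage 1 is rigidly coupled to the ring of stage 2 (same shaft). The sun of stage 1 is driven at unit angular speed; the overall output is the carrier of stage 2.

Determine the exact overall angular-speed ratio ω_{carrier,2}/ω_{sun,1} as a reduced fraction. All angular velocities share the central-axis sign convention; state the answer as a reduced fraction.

204/1271

Stage 1: N_ring = 16 + 2·15 = 46
Stage 1: 16(ω_s−ω_c) = −46(ω_r−ω_c),  ω_r=0, ω_s=1
Stage 1: 16(1−ω_c) = −46(0−ω_c)  ⇒  62ω_c = 16  ⇒  ω_c = 8/31
  ⇒ ω_c¹/ω_s¹ = 8/31
Stage 2: N_ring = 31 + 2·10 = 51
Stage 2: 31(ω_s−ω_c) = −51(ω_r−ω_c),  ω_s=0, ω_r=1
Stage 2: 31(0−ω_c) = −51(1−ω_c)  ⇒  82ω_c = 51  ⇒  ω_c = 51/82
  ⇒ ω_c²/ω_r² = 51/82
Coupling ω_r² = ω_c¹ ⇒ overall = 8/31 × 51/82 = 204/1271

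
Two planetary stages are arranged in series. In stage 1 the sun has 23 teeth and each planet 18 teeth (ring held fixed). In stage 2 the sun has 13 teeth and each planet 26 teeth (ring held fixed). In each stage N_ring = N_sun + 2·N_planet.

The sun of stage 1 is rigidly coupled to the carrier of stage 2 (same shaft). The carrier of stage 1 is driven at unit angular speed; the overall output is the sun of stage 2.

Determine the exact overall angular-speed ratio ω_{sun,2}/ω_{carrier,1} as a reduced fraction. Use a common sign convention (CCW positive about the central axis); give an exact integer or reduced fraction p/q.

492/23

Stage 1: N_ring = 23 + 2·18 = 59
Stage 1: 23(ω_s−ω_c) = −59(ω_r−ω_c),  ω_r=0, ω_c=1
Stage 1: ω_s = 1 − (59/23)(0−1) = 82/23
  ⇒ ω_s¹/ω_c¹ = 82/23
Stage 2: N_ring = 13 + 2·26 = 65
Stage 2: 13(ω_s−ω_c) = −65(ω_r−ω_c),  ω_r=0, ω_c=1
Stage 2: ω_s = 1 − (65/13)(0−1) = 6
  ⇒ ω_s²/ω_c² = 6
Coupling ω_c² = ω_s¹ ⇒ overall = 82/23 × 6 = 492/23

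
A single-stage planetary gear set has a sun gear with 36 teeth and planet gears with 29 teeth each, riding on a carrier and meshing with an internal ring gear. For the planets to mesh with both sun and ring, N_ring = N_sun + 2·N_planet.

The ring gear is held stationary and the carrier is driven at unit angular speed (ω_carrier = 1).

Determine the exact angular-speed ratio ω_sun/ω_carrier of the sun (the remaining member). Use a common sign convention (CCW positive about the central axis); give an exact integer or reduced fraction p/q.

N_ring = 36 + 2·29 = 94
36(ω_s−ω_c) = −94(ω_r−ω_c),  ω_r=0, ω_c=1
ω_s = 1 − (94/36)(0−1) = 65/18
ω_s/ω_c = 65/18

65/18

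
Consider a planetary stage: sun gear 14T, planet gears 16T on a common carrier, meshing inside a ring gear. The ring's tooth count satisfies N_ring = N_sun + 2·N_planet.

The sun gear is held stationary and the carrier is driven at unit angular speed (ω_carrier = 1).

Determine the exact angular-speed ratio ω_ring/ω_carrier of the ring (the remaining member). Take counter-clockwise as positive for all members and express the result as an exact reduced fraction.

N_ring = 14 + 2·16 = 46
14(ω_s−ω_c) = −46(ω_r−ω_c),  ω_s=0, ω_c=1
ω_r = 1 − (14/46)(0−1) = 30/23
ω_r/ω_c = 30/23

30/23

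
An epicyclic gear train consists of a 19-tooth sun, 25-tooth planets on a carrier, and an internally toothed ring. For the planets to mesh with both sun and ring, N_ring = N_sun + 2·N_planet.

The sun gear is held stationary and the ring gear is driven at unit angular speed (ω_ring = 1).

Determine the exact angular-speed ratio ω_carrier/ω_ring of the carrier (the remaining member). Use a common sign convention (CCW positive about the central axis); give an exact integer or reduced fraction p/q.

69/88

N_ring = 19 + 2·25 = 69
19(ω_s−ω_c) = −69(ω_r−ω_c),  ω_s=0, ω_r=1
19(0−ω_c) = −69(1−ω_c)  ⇒  88ω_c = 69  ⇒  ω_c = 69/88
ω_c/ω_r = 69/88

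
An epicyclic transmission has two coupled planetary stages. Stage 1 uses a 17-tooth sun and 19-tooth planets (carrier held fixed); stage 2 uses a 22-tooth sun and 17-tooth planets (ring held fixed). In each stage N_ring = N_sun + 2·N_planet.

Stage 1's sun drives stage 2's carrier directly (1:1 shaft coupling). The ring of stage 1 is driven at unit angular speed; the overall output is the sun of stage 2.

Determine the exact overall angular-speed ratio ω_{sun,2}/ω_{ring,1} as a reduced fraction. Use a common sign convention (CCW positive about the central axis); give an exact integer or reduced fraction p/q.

Stage 1: N_ring = 17 + 2·19 = 55
Stage 1: 17(ω_s−ω_c) = −55(ω_r−ω_c),  ω_c=0, ω_r=1
Stage 1: ω_s = 0 − (55/17)(1−0) = -55/17
  ⇒ ω_s¹/ω_r¹ = -55/17
Stage 2: N_ring = 22 + 2·17 = 56
Stage 2: 22(ω_s−ω_c) = −56(ω_r−ω_c),  ω_r=0, ω_c=1
Stage 2: ω_s = 1 − (56/22)(0−1) = 39/11
  ⇒ ω_s²/ω_c² = 39/11
Coupling ω_c² = ω_s¹ ⇒ overall = -55/17 × 39/11 = -195/17

-195/17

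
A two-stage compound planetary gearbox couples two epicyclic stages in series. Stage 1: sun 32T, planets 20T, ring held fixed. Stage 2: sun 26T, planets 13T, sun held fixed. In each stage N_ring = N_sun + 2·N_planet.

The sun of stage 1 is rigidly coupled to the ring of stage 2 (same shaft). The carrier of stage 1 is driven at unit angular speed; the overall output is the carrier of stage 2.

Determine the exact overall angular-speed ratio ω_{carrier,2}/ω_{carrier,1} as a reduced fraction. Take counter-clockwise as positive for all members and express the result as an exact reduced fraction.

13/6

Stage 1: N_ring = 32 + 2·20 = 72
Stage 1: 32(ω_s−ω_c) = −72(ω_r−ω_c),  ω_r=0, ω_c=1
Stage 1: ω_s = 1 − (72/32)(0−1) = 13/4
  ⇒ ω_s¹/ω_c¹ = 13/4
Stage 2: N_ring = 26 + 2·13 = 52
Stage 2: 26(ω_s−ω_c) = −52(ω_r−ω_c),  ω_s=0, ω_r=1
Stage 2: 26(0−ω_c) = −52(1−ω_c)  ⇒  78ω_c = 52  ⇒  ω_c = 2/3
  ⇒ ω_c²/ω_r² = 2/3
Coupling ω_r² = ω_s¹ ⇒ overall = 13/4 × 2/3 = 13/6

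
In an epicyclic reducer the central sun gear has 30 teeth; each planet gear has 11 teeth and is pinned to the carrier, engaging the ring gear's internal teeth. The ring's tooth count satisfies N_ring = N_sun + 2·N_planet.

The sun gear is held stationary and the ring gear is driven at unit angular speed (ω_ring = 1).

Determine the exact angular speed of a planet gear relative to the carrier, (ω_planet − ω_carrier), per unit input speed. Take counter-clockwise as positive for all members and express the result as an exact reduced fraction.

N_ring = 30 + 2·11 = 52
30(ω_s−ω_c) = −52(ω_r−ω_c),  ω_s=0, ω_r=1
30(0−ω_c) = −52(1−ω_c)  ⇒  82ω_c = 52  ⇒  ω_c = 26/41
sun–planet: 30·(0−26/41) = −11·(ω_p−ω_c)  ⇒  ω_p−ω_c = −(30/11)·(-26/41) = 780/451

780/451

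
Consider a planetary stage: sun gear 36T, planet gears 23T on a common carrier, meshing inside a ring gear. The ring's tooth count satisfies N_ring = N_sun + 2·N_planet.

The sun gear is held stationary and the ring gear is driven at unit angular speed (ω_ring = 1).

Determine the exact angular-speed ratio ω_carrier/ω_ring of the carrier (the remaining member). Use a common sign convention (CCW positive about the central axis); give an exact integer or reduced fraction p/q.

N_ring = 36 + 2·23 = 82
36(ω_s−ω_c) = −82(ω_r−ω_c),  ω_s=0, ω_r=1
36(0−ω_c) = −82(1−ω_c)  ⇒  118ω_c = 82  ⇒  ω_c = 41/59
ω_c/ω_r = 41/59

41/59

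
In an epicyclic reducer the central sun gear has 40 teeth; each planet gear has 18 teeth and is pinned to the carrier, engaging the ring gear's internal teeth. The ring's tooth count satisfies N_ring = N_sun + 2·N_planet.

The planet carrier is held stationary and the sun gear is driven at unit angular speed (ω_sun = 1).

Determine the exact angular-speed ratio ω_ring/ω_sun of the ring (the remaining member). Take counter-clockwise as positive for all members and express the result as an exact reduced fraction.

-10/19

N_ring = 40 + 2·18 = 76
40(ω_s−ω_c) = −76(ω_r−ω_c),  ω_c=0, ω_s=1
ω_r = 0 − (40/76)(1−0) = -10/19
ω_r/ω_s = -10/19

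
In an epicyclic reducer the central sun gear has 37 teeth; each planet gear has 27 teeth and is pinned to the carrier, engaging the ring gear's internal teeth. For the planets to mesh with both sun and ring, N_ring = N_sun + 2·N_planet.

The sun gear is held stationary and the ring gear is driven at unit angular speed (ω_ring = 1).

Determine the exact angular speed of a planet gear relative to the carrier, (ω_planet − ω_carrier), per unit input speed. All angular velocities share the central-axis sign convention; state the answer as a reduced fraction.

N_ring = 37 + 2·27 = 91
37(ω_s−ω_c) = −91(ω_r−ω_c),  ω_s=0, ω_r=1
37(0−ω_c) = −91(1−ω_c)  ⇒  128ω_c = 91  ⇒  ω_c = 91/128
sun–planet: 37·(0−91/128) = −27·(ω_p−ω_c)  ⇒  ω_p−ω_c = −(37/27)·(-91/128) = 3367/3456

3367/3456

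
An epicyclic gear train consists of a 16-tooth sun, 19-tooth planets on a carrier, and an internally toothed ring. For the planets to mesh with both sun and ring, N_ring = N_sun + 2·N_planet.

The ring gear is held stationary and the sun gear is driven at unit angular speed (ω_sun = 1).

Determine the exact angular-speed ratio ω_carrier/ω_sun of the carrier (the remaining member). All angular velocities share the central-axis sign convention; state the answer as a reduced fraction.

8/35

N_ring = 16 + 2·19 = 54
16(ω_s−ω_c) = −54(ω_r−ω_c),  ω_r=0, ω_s=1
16(1−ω_c) = −54(0−ω_c)  ⇒  70ω_c = 16  ⇒  ω_c = 8/35
ω_c/ω_s = 8/35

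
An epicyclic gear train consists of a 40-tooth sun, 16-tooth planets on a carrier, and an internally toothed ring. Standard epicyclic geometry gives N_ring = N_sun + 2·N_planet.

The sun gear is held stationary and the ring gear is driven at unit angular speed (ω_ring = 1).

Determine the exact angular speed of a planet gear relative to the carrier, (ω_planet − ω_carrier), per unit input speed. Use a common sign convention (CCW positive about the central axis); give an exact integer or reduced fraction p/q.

N_ring = 40 + 2·16 = 72
40(ω_s−ω_c) = −72(ω_r−ω_c),  ω_s=0, ω_r=1
40(0−ω_c) = −72(1−ω_c)  ⇒  112ω_c = 72  ⇒  ω_c = 9/14
sun–planet: 40·(0−9/14) = −16·(ω_p−ω_c)  ⇒  ω_p−ω_c = −(40/16)·(-9/14) = 45/28

45/28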